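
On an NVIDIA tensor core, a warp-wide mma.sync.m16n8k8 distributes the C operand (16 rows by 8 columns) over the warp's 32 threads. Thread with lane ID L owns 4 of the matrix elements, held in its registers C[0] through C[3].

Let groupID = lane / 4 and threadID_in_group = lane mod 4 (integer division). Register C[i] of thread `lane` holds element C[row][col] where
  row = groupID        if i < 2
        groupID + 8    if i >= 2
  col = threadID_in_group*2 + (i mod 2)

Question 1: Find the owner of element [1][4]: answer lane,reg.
6,0

r:1=>grp=1,rB=0  c:4=>tig=2,lo=0
L=1*4+2=6  i=0*2+0=0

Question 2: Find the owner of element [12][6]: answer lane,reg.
r:12=>grp=4,rB=1  c:6=>tig=3,lo=0
L=4*4+3=19  i=1*2+0=2

19,2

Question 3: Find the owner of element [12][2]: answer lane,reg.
17,2

r=12⇒gr=4,Rb=1  c=2⇒th=1,odd=0
L=4*4+1=17  i=1*2+0=2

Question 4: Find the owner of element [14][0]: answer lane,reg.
r:14=>grp=6,rB=1  c:0=>tig=0,lo=0
L=6*4+0=24  i=1*2+0=2

24,2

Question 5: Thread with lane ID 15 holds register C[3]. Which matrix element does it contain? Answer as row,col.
lane 15: G=3 (15/4), T=3 (15%4)
i=3: r=3+8=11, c=3*2+1=7

11,7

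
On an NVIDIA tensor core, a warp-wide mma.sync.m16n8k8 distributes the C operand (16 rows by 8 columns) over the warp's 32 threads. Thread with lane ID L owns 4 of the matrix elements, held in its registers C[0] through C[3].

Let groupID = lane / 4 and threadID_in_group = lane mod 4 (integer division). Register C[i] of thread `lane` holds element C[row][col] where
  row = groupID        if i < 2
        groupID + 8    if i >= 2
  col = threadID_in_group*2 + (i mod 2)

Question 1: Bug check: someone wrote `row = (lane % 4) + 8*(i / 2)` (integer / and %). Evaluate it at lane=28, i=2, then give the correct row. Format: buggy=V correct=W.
buggy=8 correct=15

`(lane % 4) + 8*(i / 2)`[28,2]→8
lane 28: G=7 (28/4), T=0 (28%4)
i=2: r=7+8=15, c=0*2+0=0
row: 8 vs 15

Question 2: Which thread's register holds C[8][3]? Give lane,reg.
1,3

r:8=>grp=0,rB=1  c:3=>tig=1,lo=1
L=0*4+1=1  i=1*2+1=3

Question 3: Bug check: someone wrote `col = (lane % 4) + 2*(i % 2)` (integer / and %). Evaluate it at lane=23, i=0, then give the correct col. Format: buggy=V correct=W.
`(lane % 4) + 2*(i % 2)`[23,0]⇒3
lane 23⇒23/4=5, 23 mod 4=3
i=0  r:5+0⇒5  c:2·3+0⇒6
col: 3 vs 6

buggy=3 correct=6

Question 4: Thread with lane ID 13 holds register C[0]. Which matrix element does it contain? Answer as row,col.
3,2

lane 13->13/4=3, 13 mod 4=1
i=0  r:3+0->3  c:2·1+0->2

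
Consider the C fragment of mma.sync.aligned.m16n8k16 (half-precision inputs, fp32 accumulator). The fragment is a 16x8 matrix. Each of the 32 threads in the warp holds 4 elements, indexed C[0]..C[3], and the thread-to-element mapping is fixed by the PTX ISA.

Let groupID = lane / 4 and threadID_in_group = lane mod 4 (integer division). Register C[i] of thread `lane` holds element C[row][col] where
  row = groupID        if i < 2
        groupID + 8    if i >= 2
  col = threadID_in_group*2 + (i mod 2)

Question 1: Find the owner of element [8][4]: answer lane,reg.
2,2

r=8⇒gr=0,Rb=1  c=4⇒th=2,odd=0
L=0*4+2=2  i=1*2+0=2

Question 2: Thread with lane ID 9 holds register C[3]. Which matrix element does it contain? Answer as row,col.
10,3

L=9->gid=9>>2=2, tid=9&3=1
[3]->row 2+8=10  col 1·2+1=3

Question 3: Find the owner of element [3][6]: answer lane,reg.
15,0

r=3→G=3,rhi=0  c=6→T=3,p=0
L=3*4+3=15  i=0*2+0=0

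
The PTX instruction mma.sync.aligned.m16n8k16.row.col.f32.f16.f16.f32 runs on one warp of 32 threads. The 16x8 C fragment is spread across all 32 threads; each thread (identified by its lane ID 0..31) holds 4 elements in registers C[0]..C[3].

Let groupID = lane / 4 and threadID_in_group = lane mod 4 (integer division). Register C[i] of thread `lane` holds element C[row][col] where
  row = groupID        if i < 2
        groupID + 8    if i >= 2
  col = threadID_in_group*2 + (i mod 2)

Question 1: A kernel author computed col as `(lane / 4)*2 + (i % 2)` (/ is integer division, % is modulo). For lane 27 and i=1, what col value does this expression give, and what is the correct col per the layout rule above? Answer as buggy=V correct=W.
`(lane / 4)*2 + (i % 2)`[27,1]→13
L=27→G=27>>2=6, T=27&3=3
[1]→row 6+0=6  col 3·2+1=7
col: 13 vs 7

buggy=13 correct=7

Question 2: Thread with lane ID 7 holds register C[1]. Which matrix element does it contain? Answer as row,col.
lane 7: g=1 (7/4), t=3 (7%4)
i=1: r=1+0=1, c=3*2+1=7

1,7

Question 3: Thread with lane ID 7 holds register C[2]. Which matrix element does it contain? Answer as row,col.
lane 7: grp=1 (7/4), tig=3 (7%4)
i=2: r=1+8=9, c=3*2+0=6

9,6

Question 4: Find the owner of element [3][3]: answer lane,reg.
13,1

r: 3->gid=3,r8=0  c: 3->tid=1,i&1=1
L=3*4+1=13  i=0*2+1=1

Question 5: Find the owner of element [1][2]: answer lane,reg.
r=1⇒gr=1,Rb=0  c=2⇒th=1,odd=0
L=1*4+1=5  i=0*2+0=0

5,0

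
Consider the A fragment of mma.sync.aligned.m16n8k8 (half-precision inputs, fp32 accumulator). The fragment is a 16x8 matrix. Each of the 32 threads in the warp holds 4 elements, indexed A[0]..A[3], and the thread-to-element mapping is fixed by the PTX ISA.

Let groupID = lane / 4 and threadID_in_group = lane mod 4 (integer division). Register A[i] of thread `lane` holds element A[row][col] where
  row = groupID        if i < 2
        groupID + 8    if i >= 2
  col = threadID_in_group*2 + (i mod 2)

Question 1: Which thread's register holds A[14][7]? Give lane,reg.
r: 14->gid=6,r8=1  c: 7->tid=3,i&1=1
L=6*4+3=27  i=1*2+1=3

27,3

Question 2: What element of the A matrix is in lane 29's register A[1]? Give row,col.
29: g=7,t=1
[1] (7+0,1*2+1) = (7,3)

7,3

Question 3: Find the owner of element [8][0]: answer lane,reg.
0,2

r=8→G=0,rhi=1  c=0→T=0,p=0
L=0*4+0=0  i=1*2+0=2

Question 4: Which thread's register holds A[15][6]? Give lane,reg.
31,2

r=15->g=7,rb=1  c=6->t=3,b0=0
L=7*4+3=31  i=1*2+0=2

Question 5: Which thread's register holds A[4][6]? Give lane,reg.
19,0

r=4->g=4,rb=0  c=6->t=3,b0=0
L=4*4+3=19  i=0*2+0=0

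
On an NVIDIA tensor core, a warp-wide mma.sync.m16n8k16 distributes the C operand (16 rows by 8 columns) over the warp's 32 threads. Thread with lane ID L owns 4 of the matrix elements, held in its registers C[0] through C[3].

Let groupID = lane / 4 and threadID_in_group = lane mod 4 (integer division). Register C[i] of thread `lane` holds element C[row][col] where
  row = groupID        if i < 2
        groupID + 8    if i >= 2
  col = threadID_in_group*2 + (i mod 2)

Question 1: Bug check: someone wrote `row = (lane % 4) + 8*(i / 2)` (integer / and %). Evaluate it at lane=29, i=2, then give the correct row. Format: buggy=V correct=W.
`(lane % 4) + 8*(i / 2)`[29,2]⇒9
lane 29: gr=7 (29/4), th=1 (29%4)
i=2: r=7+8=15, c=1*2+0=2
row: 9 vs 15

buggy=9 correct=15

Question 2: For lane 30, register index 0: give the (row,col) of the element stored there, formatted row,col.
7,4

lane 30: grp=7 (30/4), tig=2 (30%4)
i=0: r=7+0=7, c=2*2+0=4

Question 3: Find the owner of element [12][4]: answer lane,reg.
18,2

r=12⇒gr=4,Rb=1  c=4⇒th=2,odd=0
L=4*4+2=18  i=1*2+0=2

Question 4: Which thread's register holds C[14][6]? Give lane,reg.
r:14=>grp=6,rB=1  c:6=>tig=3,lo=0
L=6*4+3=27  i=1*2+0=2

27,2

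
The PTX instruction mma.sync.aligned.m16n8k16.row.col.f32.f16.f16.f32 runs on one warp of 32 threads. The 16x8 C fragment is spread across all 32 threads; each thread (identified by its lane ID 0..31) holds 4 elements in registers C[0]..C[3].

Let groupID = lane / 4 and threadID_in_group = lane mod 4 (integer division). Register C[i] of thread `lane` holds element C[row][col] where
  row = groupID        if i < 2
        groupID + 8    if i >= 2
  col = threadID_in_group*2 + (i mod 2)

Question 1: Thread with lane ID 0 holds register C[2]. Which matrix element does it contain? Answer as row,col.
8,0

0: gid=0,tid=0
[2] (0+8,0*2+0) = (8,0)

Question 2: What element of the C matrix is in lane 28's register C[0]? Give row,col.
7,0

L=28->g=28>>2=7, t=28&3=0
[0]->row 7+0=7  col 0·2+0=0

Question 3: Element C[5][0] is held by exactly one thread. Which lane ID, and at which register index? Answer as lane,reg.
r: 5->gid=5,r8=0  c: 0->tid=0,i&1=0
L=5*4+0=20  i=0*2+0=0

20,0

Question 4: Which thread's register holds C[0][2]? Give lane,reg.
1,0

r=0→G=0,rhi=0  c=2→T=1,p=0
L=0*4+1=1  i=0*2+0=0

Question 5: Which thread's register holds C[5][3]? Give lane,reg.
21,1

r:5=>grp=5,rB=0  c:3=>tig=1,lo=1
L=5*4+1=21  i=0*2+1=1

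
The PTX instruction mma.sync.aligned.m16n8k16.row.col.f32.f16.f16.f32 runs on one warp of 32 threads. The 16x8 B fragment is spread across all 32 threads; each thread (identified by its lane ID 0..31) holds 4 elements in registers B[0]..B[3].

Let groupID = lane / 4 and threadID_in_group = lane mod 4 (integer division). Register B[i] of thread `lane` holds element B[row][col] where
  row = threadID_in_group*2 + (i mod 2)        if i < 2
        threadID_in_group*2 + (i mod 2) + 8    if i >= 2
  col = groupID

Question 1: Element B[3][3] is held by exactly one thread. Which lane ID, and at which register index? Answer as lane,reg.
c:3=>grp=3  r:3=>rB=0,tig=1,lo=1
L=3*4+1=13  i=0*2+1=1

13,1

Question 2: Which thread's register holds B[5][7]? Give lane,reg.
c=7⇒gr=7  r=5⇒Rb=0,th=2,odd=1
L=7*4+2=30  i=0*2+1=1

30,1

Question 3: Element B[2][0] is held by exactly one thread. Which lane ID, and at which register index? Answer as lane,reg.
c=0⇒gr=0  r=2⇒Rb=0,th=1,odd=0
L=0*4+1=1  i=0*2+0=0

1,0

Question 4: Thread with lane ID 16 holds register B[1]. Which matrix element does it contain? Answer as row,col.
1,4

L=16=>grp=16>>2=4, tig=16&3=0
[1]=>row 0·2+1+0=1  col grp=4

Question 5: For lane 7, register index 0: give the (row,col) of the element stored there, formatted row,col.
lane 7->7/4=1, 7 mod 4=3
i=0  r:2·3+0+0->6  c:1

6,1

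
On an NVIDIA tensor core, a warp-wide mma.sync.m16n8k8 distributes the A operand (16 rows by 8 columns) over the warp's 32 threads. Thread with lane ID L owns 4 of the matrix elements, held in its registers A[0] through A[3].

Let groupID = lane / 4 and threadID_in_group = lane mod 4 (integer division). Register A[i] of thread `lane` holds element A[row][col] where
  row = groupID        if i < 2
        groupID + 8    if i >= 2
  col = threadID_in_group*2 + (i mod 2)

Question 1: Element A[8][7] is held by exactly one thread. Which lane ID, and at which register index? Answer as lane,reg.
3,3

r: 8->gid=0,r8=1  c: 7->tid=3,i&1=1
L=0*4+3=3  i=1*2+1=3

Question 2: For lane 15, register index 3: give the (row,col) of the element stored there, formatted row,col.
11,7

lane 15→15/4=3, 15 mod 4=3
i=3  r:3+8→11  c:2·3+1→7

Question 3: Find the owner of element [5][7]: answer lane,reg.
r: 5->gid=5,r8=0  c: 7->tid=3,i&1=1
L=5*4+3=23  i=0*2+1=1

23,1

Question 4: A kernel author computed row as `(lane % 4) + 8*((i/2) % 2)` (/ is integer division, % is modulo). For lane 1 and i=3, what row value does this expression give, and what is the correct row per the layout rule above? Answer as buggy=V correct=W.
buggy=9 correct=8

`(lane % 4) + 8*((i/2) % 2)`[1,3]->9
lane 1->1/4=0, 1 mod 4=1
i=3  r:0+8->8  c:2·1+1->3
row: 9 vs 8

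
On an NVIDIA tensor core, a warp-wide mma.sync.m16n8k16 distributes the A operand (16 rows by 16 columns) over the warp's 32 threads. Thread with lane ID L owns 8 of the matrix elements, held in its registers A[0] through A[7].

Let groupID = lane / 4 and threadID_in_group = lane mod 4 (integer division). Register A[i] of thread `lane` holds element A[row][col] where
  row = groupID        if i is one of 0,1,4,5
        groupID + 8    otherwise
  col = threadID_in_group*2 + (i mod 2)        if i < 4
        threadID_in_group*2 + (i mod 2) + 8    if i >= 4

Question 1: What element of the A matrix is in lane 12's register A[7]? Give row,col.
11,9

12: gid=3,tid=0
[7] (3+8,0*2+1+8) = (11,9)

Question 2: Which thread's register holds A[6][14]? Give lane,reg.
27,4

r:6=>grp=6,rB=0  c:14=>cB=1,tig=3,lo=0
L=6*4+3=27  i=1*4+0*2+0=4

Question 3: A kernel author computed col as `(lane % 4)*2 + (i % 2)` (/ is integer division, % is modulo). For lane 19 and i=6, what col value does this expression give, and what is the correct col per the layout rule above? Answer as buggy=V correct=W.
buggy=6 correct=14

`(lane % 4)*2 + (i % 2)`[19,6]->6
L=19->gid=19>>2=4, tid=19&3=3
[6]->row 4+8=12  col 3·2+0+8=14
col: 6 vs 14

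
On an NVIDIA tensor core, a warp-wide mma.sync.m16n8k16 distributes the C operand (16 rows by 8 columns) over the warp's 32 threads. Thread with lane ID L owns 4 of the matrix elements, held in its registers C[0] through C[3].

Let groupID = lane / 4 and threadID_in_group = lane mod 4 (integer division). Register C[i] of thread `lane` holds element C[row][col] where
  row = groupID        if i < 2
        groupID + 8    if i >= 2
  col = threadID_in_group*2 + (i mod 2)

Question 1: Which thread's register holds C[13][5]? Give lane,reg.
22,3

r: 13->gid=5,r8=1  c: 5->tid=2,i&1=1
L=5*4+2=22  i=1*2+1=3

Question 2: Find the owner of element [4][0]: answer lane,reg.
16,0

r:4=>grp=4,rB=0  c:0=>tig=0,lo=0
L=4*4+0=16  i=0*2+0=0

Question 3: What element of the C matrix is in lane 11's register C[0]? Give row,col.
lane 11->11/4=2, 11 mod 4=3
i=0  r:2+0->2  c:2·3+0->6

2,6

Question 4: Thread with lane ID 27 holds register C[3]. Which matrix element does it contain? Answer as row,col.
14,7

L=27→G=27>>2=6, T=27&3=3
[3]→row 6+8=14  col 3·2+1=7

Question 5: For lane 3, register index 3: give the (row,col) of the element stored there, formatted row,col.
3: g=0,t=3
[3] (0+8,3*2+1) = (8,7)

8,7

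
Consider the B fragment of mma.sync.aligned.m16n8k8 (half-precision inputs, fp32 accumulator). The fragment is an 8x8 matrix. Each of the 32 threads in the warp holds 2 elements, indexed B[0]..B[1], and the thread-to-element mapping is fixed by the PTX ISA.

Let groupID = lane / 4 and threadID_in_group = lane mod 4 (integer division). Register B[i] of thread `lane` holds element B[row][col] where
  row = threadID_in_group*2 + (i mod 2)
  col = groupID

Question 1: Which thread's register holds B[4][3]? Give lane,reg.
14,0

c=3⇒gr=3  r=4⇒th=2,odd=0
L=3*4+2=14  i=0=0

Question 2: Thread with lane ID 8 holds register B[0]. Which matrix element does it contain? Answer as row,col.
8: gid=2,tid=0
[0] (0*2+0,2) = (0,2)

0,2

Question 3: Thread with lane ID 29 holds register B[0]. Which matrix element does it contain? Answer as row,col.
L=29⇒gr=29>>2=7, th=29&3=1
[0]⇒row 1·2+0=2  col gr=7

2,7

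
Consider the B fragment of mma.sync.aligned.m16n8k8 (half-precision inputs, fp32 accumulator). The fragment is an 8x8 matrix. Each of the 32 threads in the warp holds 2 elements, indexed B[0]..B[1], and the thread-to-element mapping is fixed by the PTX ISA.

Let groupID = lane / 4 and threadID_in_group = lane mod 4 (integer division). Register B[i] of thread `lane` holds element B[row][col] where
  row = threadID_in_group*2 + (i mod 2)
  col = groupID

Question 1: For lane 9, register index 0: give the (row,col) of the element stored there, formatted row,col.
2,2

lane 9: g=2 (9/4), t=1 (9%4)
i=0: r=1*2+0=2, c=g=2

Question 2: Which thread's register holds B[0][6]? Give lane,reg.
24,0

c:6=>grp=6  r:0=>tig=0,lo=0
L=6*4+0=24  i=0=0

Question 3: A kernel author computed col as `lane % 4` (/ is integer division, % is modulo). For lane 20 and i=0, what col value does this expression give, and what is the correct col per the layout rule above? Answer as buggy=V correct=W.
buggy=0 correct=5

`lane % 4`[20,0]→0
L=20→G=20>>2=5, T=20&3=0
[0]→row 0·2+0=0  col G=5
col: 0 vs 5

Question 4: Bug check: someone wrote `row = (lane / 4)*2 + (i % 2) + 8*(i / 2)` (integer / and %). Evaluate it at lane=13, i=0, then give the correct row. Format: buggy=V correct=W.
`(lane / 4)*2 + (i % 2) + 8*(i / 2)`[13,0]=>6
lane 13: grp=3 (13/4), tig=1 (13%4)
i=0: r=1*2+0=2, c=grp=3
row: 6 vs 2

buggy=6 correct=2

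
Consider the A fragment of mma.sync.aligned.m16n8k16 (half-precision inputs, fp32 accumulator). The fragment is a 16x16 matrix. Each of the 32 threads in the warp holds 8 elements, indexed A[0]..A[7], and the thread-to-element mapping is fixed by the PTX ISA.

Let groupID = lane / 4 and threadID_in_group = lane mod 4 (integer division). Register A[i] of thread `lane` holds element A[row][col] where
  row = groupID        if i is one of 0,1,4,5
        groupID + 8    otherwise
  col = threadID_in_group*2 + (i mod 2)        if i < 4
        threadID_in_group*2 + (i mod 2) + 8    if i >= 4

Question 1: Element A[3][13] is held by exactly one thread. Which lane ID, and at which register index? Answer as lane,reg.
14,5

r=3->g=3,rb=0  c=13->cb=1,t=2,b0=1
L=3*4+2=14  i=1*4+0*2+1=5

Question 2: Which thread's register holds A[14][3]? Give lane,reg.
r=14→G=6,rhi=1  c=3→chi=0,T=1,p=1
L=6*4+1=25  i=0*4+1*2+1=3

25,3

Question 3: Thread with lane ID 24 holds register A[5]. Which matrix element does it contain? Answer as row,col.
6,9

lane 24: grp=6 (24/4), tig=0 (24%4)
i=5: r=6+0=6, c=0*2+1+8=9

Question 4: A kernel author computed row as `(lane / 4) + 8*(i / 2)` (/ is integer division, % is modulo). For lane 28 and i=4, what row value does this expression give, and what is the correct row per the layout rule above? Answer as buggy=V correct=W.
buggy=23 correct=7

`(lane / 4) + 8*(i / 2)`[28,4]=>23
L=28=>grp=28>>2=7, tig=28&3=0
[4]=>row 7+0=7  col 0·2+0+8=8
row: 23 vs 7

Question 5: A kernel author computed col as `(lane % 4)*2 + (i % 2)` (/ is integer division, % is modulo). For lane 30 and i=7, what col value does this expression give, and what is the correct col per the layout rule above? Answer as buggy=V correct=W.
`(lane % 4)*2 + (i % 2)`[30,7]->5
lane 30->30/4=7, 30 mod 4=2
i=7  r:7+8->15  c:2·2+1+8->13
col: 5 vs 13

buggy=5 correct=13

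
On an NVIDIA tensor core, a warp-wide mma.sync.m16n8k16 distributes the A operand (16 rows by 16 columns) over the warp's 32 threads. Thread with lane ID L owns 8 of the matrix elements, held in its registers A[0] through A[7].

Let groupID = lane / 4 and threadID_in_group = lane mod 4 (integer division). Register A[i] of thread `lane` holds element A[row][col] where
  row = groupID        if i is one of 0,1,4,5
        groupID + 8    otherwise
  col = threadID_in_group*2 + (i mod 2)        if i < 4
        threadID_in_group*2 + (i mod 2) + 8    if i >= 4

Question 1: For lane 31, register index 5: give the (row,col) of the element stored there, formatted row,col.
7,15

31: gid=7,tid=3
[5] (7+0,3*2+1+8) = (7,15)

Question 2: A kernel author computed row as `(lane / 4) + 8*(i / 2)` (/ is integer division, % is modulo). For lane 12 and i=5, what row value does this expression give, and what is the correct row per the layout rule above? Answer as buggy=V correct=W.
buggy=19 correct=3

`(lane / 4) + 8*(i / 2)`[12,5]=>19
lane 12=>12/4=3, 12 mod 4=0
i=5  r:3+0=>3  c:2·0+1+8=>9
row: 19 vs 3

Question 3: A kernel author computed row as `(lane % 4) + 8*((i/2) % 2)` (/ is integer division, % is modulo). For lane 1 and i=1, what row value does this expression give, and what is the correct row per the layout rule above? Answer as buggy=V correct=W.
buggy=1 correct=0

`(lane % 4) + 8*((i/2) % 2)`[1,1]->1
lane 1->1/4=0, 1 mod 4=1
i=1  r:0+0->0  c:2·1+1+0->3
row: 1 vs 0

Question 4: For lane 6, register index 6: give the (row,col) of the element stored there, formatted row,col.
9,12

lane 6: G=1 (6/4), T=2 (6%4)
i=6: r=1+8=9, c=2*2+0+8=12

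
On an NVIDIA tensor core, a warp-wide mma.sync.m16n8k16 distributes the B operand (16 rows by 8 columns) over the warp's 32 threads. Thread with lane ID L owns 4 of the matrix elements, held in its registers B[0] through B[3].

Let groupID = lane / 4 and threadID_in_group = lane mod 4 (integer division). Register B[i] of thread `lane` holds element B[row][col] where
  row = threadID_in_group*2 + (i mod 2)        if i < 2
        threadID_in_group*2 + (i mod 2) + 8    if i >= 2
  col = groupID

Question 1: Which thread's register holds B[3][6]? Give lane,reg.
25,1

c:6=>grp=6  r:3=>rB=0,tig=1,lo=1
L=6*4+1=25  i=0*2+1=1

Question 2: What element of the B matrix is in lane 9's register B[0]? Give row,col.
9: G=2,T=1
[0] (1*2+0+0,2) = (2,2)

2,2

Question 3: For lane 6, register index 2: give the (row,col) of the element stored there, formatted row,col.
lane 6: gr=1 (6/4), th=2 (6%4)
i=2: r=2*2+0+8=12, c=gr=1

12,1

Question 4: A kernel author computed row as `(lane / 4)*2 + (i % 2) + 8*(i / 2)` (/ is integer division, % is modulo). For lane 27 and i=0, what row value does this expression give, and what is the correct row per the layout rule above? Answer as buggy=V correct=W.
`(lane / 4)*2 + (i % 2) + 8*(i / 2)`[27,0]->12
lane 27->27/4=6, 27 mod 4=3
i=0  r:2·3+0+0->6  c:6
row: 12 vs 6

buggy=12 correct=6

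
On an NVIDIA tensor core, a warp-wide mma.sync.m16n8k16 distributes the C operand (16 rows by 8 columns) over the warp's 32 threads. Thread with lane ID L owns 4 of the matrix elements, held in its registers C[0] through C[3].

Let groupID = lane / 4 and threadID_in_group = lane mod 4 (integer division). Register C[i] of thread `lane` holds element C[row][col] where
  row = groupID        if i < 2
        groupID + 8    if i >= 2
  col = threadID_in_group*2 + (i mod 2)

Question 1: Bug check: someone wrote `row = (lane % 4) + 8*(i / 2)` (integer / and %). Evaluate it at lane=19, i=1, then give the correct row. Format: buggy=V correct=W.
`(lane % 4) + 8*(i / 2)`[19,1]->3
L=19->g=19>>2=4, t=19&3=3
[1]->row 4+0=4  col 3·2+1=7
row: 3 vs 4

buggy=3 correct=4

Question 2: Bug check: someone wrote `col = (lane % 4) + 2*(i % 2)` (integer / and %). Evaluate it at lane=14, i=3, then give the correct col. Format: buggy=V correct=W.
buggy=4 correct=5

`(lane % 4) + 2*(i % 2)`[14,3]⇒4
lane 14⇒14/4=3, 14 mod 4=2
i=3  r:3+8⇒11  c:2·2+1⇒5
col: 4 vs 5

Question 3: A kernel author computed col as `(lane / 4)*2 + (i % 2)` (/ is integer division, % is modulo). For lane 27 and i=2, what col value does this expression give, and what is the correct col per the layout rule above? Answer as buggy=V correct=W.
`(lane / 4)*2 + (i % 2)`[27,2]⇒12
27: gr=6,th=3
[2] (6+8,3*2+0) = (14,6)
col: 12 vs 6

buggy=12 correct=6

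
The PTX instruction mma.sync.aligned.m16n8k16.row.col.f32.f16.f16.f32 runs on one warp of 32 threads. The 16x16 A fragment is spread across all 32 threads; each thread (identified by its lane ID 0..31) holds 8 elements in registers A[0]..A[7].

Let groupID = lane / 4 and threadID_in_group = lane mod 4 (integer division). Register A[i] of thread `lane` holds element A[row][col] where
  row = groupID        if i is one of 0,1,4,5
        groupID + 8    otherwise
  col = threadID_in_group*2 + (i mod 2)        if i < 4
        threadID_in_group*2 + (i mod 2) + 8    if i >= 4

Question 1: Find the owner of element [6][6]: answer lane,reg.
27,0

r:6=>grp=6,rB=0  c:6=>cB=0,tig=3,lo=0
L=6*4+3=27  i=0*4+0*2+0=0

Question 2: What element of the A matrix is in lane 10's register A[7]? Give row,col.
10,13

lane 10: G=2 (10/4), T=2 (10%4)
i=7: r=2+8=10, c=2*2+1+8=13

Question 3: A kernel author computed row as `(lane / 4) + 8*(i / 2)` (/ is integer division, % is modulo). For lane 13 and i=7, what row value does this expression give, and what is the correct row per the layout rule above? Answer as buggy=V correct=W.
buggy=27 correct=11

`(lane / 4) + 8*(i / 2)`[13,7]⇒27
13: gr=3,th=1
[7] (3+8,1*2+1+8) = (11,11)
row: 27 vs 11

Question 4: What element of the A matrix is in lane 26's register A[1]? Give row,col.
6,5

lane 26: g=6 (26/4), t=2 (26%4)
i=1: r=6+0=6, c=2*2+1+0=5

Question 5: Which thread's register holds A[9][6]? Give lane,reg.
r:9=>grp=1,rB=1  c:6=>cB=0,tig=3,lo=0
L=1*4+3=7  i=0*4+1*2+0=2

7,2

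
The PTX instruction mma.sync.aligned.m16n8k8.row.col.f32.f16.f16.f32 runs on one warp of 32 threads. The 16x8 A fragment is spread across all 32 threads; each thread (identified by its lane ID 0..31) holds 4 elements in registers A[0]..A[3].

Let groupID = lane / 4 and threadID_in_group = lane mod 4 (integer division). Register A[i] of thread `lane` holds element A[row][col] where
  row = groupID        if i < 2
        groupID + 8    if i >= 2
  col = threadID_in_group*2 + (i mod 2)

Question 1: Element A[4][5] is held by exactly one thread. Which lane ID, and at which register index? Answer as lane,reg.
18,1

r=4→G=4,rhi=0  c=5→T=2,p=1
L=4*4+2=18  i=0*2+1=1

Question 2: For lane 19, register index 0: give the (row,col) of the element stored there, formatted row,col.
lane 19->19/4=4, 19 mod 4=3
i=0  r:4+0->4  c:2·3+0->6

4,6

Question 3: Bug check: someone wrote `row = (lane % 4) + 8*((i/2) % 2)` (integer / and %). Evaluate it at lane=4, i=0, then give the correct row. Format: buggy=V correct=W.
`(lane % 4) + 8*((i/2) % 2)`[4,0]⇒0
lane 4⇒4/4=1, 4 mod 4=0
i=0  r:1+0⇒1  c:2·0+0⇒0
row: 0 vs 1

buggy=0 correct=1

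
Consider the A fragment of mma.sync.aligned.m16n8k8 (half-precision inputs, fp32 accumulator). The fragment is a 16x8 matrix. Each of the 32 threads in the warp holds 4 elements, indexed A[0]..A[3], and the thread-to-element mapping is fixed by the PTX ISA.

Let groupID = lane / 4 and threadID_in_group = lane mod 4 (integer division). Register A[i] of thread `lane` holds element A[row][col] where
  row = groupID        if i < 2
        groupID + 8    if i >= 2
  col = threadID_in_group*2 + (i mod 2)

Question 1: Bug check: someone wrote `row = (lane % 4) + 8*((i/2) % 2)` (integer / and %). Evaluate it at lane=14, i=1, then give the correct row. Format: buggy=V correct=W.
buggy=2 correct=3

`(lane % 4) + 8*((i/2) % 2)`[14,1]=>2
14: grp=3,tig=2
[1] (3+0,2*2+1) = (3,5)
row: 2 vs 3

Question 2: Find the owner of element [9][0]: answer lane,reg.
4,2

r=9⇒gr=1,Rb=1  c=0⇒th=0,odd=0
L=1*4+0=4  i=1*2+0=2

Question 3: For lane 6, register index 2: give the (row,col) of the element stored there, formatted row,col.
9,4

lane 6->6/4=1, 6 mod 4=2
i=2  r:1+8->9  c:2·2+0->4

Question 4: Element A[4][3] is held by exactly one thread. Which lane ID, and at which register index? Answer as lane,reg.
r=4->g=4,rb=0  c=3->t=1,b0=1
L=4*4+1=17  i=0*2+1=1

17,1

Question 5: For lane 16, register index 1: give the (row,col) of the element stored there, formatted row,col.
L=16->gid=16>>2=4, tid=16&3=0
[1]->row 4+0=4  col 0·2+1=1

4,1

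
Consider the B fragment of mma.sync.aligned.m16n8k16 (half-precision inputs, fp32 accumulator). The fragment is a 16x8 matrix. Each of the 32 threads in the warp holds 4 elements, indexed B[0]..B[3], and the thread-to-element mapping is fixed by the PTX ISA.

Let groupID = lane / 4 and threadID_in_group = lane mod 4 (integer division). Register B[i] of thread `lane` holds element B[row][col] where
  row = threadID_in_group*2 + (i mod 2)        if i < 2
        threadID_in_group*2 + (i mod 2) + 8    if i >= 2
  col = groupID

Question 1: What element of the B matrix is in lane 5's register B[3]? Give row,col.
11,1

L=5->g=5>>2=1, t=5&3=1
[3]->row 1·2+1+8=11  col g=1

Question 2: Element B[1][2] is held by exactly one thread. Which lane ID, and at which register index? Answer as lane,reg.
8,1

c=2⇒gr=2  r=1⇒Rb=0,th=0,odd=1
L=2*4+0=8  i=0*2+1=1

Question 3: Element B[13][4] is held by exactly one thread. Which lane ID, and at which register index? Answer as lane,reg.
18,3

c=4->g=4  r=13->rb=1,t=2,b0=1
L=4*4+2=18  i=1*2+1=3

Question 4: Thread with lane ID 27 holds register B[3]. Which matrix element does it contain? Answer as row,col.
15,6

27: G=6,T=3
[3] (3*2+1+8,6) = (15,6)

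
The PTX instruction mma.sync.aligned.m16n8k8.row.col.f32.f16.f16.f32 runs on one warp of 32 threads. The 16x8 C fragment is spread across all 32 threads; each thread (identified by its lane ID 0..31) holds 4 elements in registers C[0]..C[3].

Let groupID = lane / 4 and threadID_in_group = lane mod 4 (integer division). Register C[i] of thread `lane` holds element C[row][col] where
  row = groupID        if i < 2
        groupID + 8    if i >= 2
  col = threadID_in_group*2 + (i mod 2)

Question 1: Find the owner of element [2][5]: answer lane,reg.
r=2⇒gr=2,Rb=0  c=5⇒th=2,odd=1
L=2*4+2=10  i=0*2+1=1

10,1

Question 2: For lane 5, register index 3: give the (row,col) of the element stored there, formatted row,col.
9,3

lane 5: grp=1 (5/4), tig=1 (5%4)
i=3: r=1+8=9, c=1*2+1=3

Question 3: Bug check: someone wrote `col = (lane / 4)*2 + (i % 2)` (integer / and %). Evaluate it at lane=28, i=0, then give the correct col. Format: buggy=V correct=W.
buggy=14 correct=0

`(lane / 4)*2 + (i % 2)`[28,0]→14
lane 28→28/4=7, 28 mod 4=0
i=0  r:7+0→7  c:2·0+0→0
col: 14 vs 0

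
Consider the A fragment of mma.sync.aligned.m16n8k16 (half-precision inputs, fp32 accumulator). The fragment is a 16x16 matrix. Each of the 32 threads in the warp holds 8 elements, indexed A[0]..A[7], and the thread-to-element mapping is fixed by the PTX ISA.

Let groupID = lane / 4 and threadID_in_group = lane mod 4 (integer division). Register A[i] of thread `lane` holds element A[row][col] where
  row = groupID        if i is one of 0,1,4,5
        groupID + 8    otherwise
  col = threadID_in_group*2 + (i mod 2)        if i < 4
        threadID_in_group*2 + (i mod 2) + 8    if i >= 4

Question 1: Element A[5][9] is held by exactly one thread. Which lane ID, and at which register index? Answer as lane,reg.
r: 5->gid=5,r8=0  c: 9->c8=1,tid=0,i&1=1
L=5*4+0=20  i=1*4+0*2+1=5

20,5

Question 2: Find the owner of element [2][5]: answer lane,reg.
r=2->g=2,rb=0  c=5->cb=0,t=2,b0=1
L=2*4+2=10  i=0*4+0*2+1=1

10,1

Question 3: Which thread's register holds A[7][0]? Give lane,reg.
28,0

r=7→G=7,rhi=0  c=0→chi=0,T=0,p=0
L=7*4+0=28  i=0*4+0*2+0=0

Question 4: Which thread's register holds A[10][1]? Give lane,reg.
8,3

r=10→G=2,rhi=1  c=1→chi=0,T=0,p=1
L=2*4+0=8  i=0*4+1*2+1=3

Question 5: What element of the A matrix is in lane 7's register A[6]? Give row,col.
9,14

L=7->g=7>>2=1, t=7&3=3
[6]->row 1+8=9  col 3·2+0+8=14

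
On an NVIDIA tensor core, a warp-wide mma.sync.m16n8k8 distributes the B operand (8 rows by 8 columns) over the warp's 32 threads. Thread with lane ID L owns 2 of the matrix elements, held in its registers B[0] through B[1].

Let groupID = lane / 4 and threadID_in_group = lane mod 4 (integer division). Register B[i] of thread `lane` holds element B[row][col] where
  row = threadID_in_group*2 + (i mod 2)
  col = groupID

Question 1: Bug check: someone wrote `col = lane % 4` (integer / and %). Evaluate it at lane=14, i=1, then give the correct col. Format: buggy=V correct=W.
buggy=2 correct=3

`lane % 4`[14,1]⇒2
lane 14⇒14/4=3, 14 mod 4=2
i=1  r:2·2+1⇒5  c:3
col: 2 vs 3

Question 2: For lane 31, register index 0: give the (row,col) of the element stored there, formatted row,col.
L=31->gid=31>>2=7, tid=31&3=3
[0]->row 3·2+0=6  col gid=7

6,7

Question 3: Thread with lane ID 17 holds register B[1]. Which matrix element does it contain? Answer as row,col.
3,4

17: gr=4,th=1
[1] (1*2+1,4) = (3,4)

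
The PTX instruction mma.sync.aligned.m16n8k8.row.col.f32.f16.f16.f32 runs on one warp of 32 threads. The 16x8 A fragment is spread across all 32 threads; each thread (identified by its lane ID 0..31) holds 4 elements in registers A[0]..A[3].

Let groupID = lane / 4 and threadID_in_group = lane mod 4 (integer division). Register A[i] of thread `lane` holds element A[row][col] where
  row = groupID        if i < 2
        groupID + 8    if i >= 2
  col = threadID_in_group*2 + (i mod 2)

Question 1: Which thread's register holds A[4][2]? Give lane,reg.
17,0

r:4=>grp=4,rB=0  c:2=>tig=1,lo=0
L=4*4+1=17  i=0*2+0=0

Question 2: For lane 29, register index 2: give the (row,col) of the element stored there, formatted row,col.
15,2

29: gr=7,th=1
[2] (7+8,1*2+0) = (15,2)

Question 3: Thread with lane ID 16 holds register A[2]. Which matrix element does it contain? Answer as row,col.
L=16=>grp=16>>2=4, tig=16&3=0
[2]=>row 4+8=12  col 0·2+0=0

12,0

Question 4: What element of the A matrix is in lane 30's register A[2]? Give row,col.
15,4

lane 30: G=7 (30/4), T=2 (30%4)
i=2: r=7+8=15, c=2*2+0=4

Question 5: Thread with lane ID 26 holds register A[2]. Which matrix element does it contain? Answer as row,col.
L=26→G=26>>2=6, T=26&3=2
[2]→row 6+8=14  col 2·2+0=4

14,4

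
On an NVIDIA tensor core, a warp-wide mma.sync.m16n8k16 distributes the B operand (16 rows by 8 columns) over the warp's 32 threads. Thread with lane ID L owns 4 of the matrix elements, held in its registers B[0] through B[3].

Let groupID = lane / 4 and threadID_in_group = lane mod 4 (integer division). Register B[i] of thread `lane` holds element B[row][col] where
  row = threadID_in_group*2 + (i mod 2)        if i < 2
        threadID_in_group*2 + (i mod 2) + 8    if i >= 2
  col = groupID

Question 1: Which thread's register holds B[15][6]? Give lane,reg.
c=6->g=6  r=15->rb=1,t=3,b0=1
L=6*4+3=27  i=1*2+1=3

27,3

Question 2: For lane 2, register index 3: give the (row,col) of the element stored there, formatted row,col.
13,0

L=2->gid=2>>2=0, tid=2&3=2
[3]->row 2·2+1+8=13  col gid=0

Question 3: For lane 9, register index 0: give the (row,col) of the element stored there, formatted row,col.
2,2

lane 9: gr=2 (9/4), th=1 (9%4)
i=0: r=1*2+0+0=2, c=gr=2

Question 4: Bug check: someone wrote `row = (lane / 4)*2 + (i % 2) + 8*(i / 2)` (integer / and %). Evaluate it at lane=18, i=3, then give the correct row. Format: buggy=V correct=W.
buggy=17 correct=13

`(lane / 4)*2 + (i % 2) + 8*(i / 2)`[18,3]->17
lane 18: g=4 (18/4), t=2 (18%4)
i=3: r=2*2+1+8=13, c=g=4
row: 17 vs 13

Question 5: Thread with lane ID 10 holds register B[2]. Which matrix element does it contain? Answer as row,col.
10: gid=2,tid=2
[2] (2*2+0+8,2) = (12,2)

12,2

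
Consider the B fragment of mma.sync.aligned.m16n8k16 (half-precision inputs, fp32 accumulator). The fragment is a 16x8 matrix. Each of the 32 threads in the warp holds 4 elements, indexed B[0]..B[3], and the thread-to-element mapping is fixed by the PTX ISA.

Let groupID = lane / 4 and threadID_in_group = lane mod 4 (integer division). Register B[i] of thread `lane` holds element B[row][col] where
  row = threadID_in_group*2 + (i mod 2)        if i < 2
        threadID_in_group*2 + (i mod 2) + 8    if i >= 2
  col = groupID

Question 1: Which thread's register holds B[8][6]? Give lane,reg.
24,2

c=6→G=6  r=8→rhi=1,T=0,p=0
L=6*4+0=24  i=1*2+0=2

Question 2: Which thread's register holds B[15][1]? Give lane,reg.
7,3

c: 1->gid=1  r: 15->r8=1,tid=3,i&1=1
L=1*4+3=7  i=1*2+1=3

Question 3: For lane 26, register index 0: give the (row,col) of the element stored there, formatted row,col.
26: g=6,t=2
[0] (2*2+0+0,6) = (4,6)

4,6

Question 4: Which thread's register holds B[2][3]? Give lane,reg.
13,0

c=3⇒gr=3  r=2⇒Rb=0,th=1,odd=0
L=3*4+1=13  i=0*2+0=0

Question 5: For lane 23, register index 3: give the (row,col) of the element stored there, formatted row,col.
15,5

L=23⇒gr=23>>2=5, th=23&3=3
[3]⇒row 3·2+1+8=15  col gr=5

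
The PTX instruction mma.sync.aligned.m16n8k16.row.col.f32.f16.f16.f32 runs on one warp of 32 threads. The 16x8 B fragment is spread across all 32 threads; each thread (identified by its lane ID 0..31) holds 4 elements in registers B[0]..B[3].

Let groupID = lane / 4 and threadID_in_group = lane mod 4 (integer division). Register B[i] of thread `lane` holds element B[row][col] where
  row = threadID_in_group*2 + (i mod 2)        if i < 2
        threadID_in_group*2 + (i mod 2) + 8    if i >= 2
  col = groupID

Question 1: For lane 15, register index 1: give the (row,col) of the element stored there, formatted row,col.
7,3

lane 15: gr=3 (15/4), th=3 (15%4)
i=1: r=3*2+1+0=7, c=gr=3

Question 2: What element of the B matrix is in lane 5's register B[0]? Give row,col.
5: gr=1,th=1
[0] (1*2+0+0,1) = (2,1)

2,1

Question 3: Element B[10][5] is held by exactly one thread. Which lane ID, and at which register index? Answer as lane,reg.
21,2

c=5⇒gr=5  r=10⇒Rb=1,th=1,odd=0
L=5*4+1=21  i=1*2+0=2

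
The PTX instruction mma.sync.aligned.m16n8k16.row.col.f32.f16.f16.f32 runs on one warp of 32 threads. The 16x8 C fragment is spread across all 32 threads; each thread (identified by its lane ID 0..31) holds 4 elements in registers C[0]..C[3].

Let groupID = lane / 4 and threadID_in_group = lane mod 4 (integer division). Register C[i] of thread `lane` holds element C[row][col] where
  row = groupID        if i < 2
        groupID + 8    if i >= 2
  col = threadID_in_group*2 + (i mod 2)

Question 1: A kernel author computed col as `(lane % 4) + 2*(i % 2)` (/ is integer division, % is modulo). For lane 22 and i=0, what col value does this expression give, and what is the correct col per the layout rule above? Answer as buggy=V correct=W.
buggy=2 correct=4

`(lane % 4) + 2*(i % 2)`[22,0]=>2
22: grp=5,tig=2
[0] (5+0,2*2+0) = (5,4)
col: 2 vs 4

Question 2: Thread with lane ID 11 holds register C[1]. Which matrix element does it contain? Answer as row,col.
2,7

L=11=>grp=11>>2=2, tig=11&3=3
[1]=>row 2+0=2  col 3·2+1=7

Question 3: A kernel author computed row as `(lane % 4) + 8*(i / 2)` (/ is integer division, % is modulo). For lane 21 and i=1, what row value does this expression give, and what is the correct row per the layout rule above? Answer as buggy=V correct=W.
buggy=1 correct=5

`(lane % 4) + 8*(i / 2)`[21,1]->1
lane 21->21/4=5, 21 mod 4=1
i=1  r:5+0->5  c:2·1+1->3
row: 1 vs 5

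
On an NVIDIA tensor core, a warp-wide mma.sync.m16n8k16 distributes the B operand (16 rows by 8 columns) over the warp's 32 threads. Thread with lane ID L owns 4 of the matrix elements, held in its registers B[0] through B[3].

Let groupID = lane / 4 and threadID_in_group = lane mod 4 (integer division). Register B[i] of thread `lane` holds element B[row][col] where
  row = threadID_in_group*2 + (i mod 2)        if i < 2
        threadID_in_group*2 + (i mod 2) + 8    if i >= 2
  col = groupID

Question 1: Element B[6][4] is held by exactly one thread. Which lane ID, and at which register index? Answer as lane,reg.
c: 4->gid=4  r: 6->r8=0,tid=3,i&1=0
L=4*4+3=19  i=0*2+0=0

19,0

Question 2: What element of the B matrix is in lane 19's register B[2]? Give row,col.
14,4

L=19→G=19>>2=4, T=19&3=3
[2]→row 3·2+0+8=14  col G=4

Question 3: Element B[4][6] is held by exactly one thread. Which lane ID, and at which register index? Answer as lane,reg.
c=6->g=6  r=4->rb=0,t=2,b0=0
L=6*4+2=26  i=0*2+0=0

26,0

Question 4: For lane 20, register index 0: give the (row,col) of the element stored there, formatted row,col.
0,5

20: grp=5,tig=0
[0] (0*2+0+0,5) = (0,5)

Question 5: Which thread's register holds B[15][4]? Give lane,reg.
c:4=>grp=4  r:15=>rB=1,tig=3,lo=1
L=4*4+3=19  i=1*2+1=3

19,3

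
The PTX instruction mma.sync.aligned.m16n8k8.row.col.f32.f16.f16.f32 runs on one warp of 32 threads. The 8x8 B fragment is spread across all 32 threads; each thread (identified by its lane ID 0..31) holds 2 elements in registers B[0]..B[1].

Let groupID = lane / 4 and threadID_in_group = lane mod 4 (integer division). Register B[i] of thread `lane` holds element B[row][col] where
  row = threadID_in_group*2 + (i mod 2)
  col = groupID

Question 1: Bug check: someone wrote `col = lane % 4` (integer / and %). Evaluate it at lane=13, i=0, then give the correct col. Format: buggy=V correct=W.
`lane % 4`[13,0]->1
13: gid=3,tid=1
[0] (1*2+0,3) = (2,3)
col: 1 vs 3

buggy=1 correct=3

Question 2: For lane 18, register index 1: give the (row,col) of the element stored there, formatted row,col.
L=18=>grp=18>>2=4, tig=18&3=2
[1]=>row 2·2+1=5  col grp=4

5,4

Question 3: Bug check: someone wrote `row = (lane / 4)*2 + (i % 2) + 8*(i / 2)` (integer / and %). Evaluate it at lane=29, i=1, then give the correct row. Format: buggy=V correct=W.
`(lane / 4)*2 + (i % 2) + 8*(i / 2)`[29,1]->15
lane 29->29/4=7, 29 mod 4=1
i=1  r:2·1+1->3  c:7
row: 15 vs 3

buggy=15 correct=3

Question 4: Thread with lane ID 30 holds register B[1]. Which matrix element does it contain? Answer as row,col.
lane 30⇒30/4=7, 30 mod 4=2
i=1  r:2·2+1⇒5  c:7

5,7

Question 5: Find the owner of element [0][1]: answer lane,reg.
4,0

c: 1->gid=1  r: 0->tid=0,i&1=0
L=1*4+0=4  i=0=0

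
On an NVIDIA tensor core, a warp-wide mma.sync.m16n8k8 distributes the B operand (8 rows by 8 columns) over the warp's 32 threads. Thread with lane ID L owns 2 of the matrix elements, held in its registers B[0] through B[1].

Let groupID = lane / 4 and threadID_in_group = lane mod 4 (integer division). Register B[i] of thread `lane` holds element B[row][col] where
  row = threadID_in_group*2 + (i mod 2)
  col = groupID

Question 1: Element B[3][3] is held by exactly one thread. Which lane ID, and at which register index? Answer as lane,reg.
c:3=>grp=3  r:3=>tig=1,lo=1
L=3*4+1=13  i=1=1

13,1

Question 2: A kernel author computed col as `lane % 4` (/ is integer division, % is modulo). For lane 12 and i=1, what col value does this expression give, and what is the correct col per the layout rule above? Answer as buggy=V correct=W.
`lane % 4`[12,1]->0
lane 12: gid=3 (12/4), tid=0 (12%4)
i=1: r=0*2+1=1, c=gid=3
col: 0 vs 3

buggy=0 correct=3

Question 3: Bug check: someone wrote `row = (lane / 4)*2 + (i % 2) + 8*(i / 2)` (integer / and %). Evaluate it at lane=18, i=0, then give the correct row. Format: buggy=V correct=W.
buggy=8 correct=4

`(lane / 4)*2 + (i % 2) + 8*(i / 2)`[18,0]⇒8
18: gr=4,th=2
[0] (2*2+0,4) = (4,4)
row: 8 vs 4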